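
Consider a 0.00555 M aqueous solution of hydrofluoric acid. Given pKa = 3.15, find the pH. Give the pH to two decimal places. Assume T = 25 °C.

HF ⇌ F- + H+
Ka = 10^(−3.15) = 7.08 × 10^-4
Ka = x²/(0.00555 − x) = 7.08 × 10^-4
Here C₀/Ka ≈ 7.84, so the small-x approximation fails. Use the quadratic:
x = [−0.000708 + √(0.000708² + 1.57e-05)]/2 = 1.66 × 10^-3 M
pH = −log(1.66 × 10^-3) = 2.78

pH = 2.78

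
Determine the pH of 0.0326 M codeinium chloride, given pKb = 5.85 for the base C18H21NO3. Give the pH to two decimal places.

C18H22NO3+ is the conjugate acid of the weak base C18H21NO3.
Kb = 10^(−5.85) = 1.41 × 10^-6
Ka = Kw/Kb = 1.0×10^-14 / 1.41 × 10^-6 = 7.09 × 10^-9
From the ICE table, Ka = x²/(0.0326 − x) = 7.09 × 10^-9.
Assume x ≪ 0.0326: x ≈ √(7.09 × 10^-9 × 0.0326) = 1.52 × 10^-5 M
Check: 0.047% ionized — well under 5%, approximation valid.
pH = −log[H+] = −log(1.52 × 10^-5) = 4.82

pH = 4.82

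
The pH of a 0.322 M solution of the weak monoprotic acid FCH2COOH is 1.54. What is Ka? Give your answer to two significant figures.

Ka = 2.8 × 10^-3

[H+] = 10^(-1.54) = 2.88 × 10^-2 M
At equilibrium [HA] = 0.322 − 2.88 × 10^-2 = 2.93 × 10^-1 M
Ka = [H+][A-]/[HA] = (2.88 × 10^-2)² / 2.93 × 10^-1 = 2.8 × 10^-3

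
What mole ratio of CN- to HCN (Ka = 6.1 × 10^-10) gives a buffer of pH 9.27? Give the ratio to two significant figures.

pKa = -log(6.1 × 10^-10) = 9.215
pH = pKa + log(r) ⇒ log(r) = 9.27 − 9.215 = +0.055
r = [CN-]/[HCN] = 10^(+0.055) = 1.14

ratio = 1.1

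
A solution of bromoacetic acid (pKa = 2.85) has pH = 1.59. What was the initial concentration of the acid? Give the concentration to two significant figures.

[H+] = 10^(-1.59) = 2.57 × 10^-2 M = x
Ka = 10^(−2.85) = 1.41 × 10^-3
Ka = x²/(C₀ − x) ⇒ C₀ = x + x²/Ka
C₀ = 2.57 × 10^-2 + (2.57 × 10^-2)²/(1.41 × 10^-3) = 4.94 × 10^-1 M

C₀ = 4.9 × 10^-1 M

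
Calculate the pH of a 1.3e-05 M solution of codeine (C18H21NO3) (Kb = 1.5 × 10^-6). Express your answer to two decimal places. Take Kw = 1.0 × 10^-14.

pH = 8.57

C18H21NO3 + H2O ⇌ C18H22NO3+ + OH-
Kb = [OH-]²/(1.3e-05 − [OH-]) = 1.5 × 10^-6
Here C₀/Kb ≈ 8.67, so the small-[OH-] approximation fails. Use the quadratic:
[OH-] = [−1.5e-06 + √(1.5e-06² + 7.8e-11)]/2 = 3.73 × 10^-6 M
pOH = 5.43, so pH = 14.00 − pOH = 8.57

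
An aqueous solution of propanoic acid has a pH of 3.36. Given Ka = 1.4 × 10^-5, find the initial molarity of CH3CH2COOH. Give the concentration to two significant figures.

C₀ = 1.4 × 10^-2 M

[H+] = 10^(-3.36) = 4.37 × 10^-4 M = x
Ka = x²/(C₀ − x) ⇒ C₀ = x + x²/Ka
C₀ = 4.37 × 10^-4 + (4.37 × 10^-4)²/(1.4 × 10^-5) = 1.41 × 10^-2 M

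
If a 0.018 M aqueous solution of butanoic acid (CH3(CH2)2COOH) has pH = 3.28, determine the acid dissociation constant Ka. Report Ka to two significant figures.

Ka = 1.6 × 10^-5

[H+] = 10^(-3.28) = 5.25 × 10^-4 M
At equilibrium [HA] = 0.018 − 5.25 × 10^-4 = 1.75 × 10^-2 M
Ka = [H+][A-]/[HA] = (5.25 × 10^-4)² / 1.75 × 10^-2 = 1.6 × 10^-5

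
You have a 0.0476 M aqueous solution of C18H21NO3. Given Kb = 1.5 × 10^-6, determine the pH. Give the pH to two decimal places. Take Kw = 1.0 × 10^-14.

pH = 10.43

C18H21NO3 + H2O ⇌ C18H22NO3+ + OH-
Kb = [OH-]²/(0.0476 − [OH-]) = 1.5 × 10^-6
Since Kb ≪ C₀, [OH-] ≈ √(Kb·C₀) = 2.67 × 10^-4 M.
pOH = −log(2.67 × 10^-4) = 3.57; pH = 14.00 − 3.57 = 10.43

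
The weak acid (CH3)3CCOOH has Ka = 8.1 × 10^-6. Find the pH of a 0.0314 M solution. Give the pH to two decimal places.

pH = 3.30

(CH3)3CCOOH ⇌ (CH3)3CCOO- + H+
Ka = x²/(0.0314 − x) = 8.1 × 10^-6
Neglecting x in the denominator: x = √(8.1 × 10^-6 × 0.0314) = 5.04 × 10^-4 M
pH = −log[H+] = −log(5.04 × 10^-4) = 3.30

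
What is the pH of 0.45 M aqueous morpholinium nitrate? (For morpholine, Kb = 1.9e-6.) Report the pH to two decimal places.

C4H8ONH2+ is the conjugate acid of the weak base C4H8ONH.
Ka = Kw/Kb = 1.0×10^-14 / 1.9 × 10^-6 = 5.26 × 10^-9
Ka = x²/(0.45 − x) = 5.26 × 10^-9
Since Ka ≪ C₀, x ≈ √(Ka·C₀) = 4.87 × 10^-5 M.
(x/C₀ = 0.011% < 5%, so the approximation holds.)
pH = −log[H+] = −log(4.87 × 10^-5) = 4.31

pH = 4.31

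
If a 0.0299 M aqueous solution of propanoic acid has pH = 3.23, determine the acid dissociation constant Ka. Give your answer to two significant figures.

[H+] = 10^(-3.23) = 5.89 × 10^-4 M
At equilibrium [HA] = 0.0299 − 5.89 × 10^-4 = 2.93 × 10^-2 M
Ka = [H+][A-]/[HA] = (5.89 × 10^-4)² / 2.93 × 10^-2 = 1.2 × 10^-5

Ka = 1.2 × 10^-5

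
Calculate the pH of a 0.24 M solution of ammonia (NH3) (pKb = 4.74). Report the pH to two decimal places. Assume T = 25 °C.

NH3 + H2O ⇌ NH4+ + OH-
Kb = 10^(−4.74) = 1.82 × 10^-5
From the ICE table, Kb = [OH-]²/(0.24 − [OH-]) = 1.82 × 10^-5.
Assume [OH-] ≪ 0.24: [OH-] ≈ √(1.82 × 10^-5 × 0.24) = 2.09 × 10^-3 M
pOH = 2.68, so pH = 14.00 − pOH = 11.32

pH = 11.32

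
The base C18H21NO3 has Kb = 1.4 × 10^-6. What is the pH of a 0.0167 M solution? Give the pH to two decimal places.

pH = 10.18

C18H21NO3 + H2O ⇌ C18H22NO3+ + OH-
Let x = [OH-] at equilibrium. Kb = x²/(0.0167 − x).
Neglecting x in the denominator: x = √(1.4 × 10^-6 × 0.0167) = 1.53 × 10^-4 M
Check: 0.92% ionized — well under 5%, approximation valid.
pOH = 3.82, so pH = 14.00 − pOH = 10.18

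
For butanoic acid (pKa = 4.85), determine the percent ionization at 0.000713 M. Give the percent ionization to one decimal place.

13.1%

CH3(CH2)2COOH ⇌ CH3(CH2)2COO- + H+; let x = [H+] at equilibrium.
Ka = 10^(−4.85) = 1.41 × 10^-5
Ka = x²/(C₀ − x); solving the quadratic gives x = 9.35 × 10^-5 M.
Fraction ionized = 9.35 × 10^-5 / 0.000713 = 0.1311 → 13.1%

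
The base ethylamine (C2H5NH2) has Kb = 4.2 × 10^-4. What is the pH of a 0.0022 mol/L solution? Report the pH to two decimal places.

C2H5NH2 + H2O ⇌ C2H5NH3+ + OH-
From the ICE table, Kb = x²/(0.0022 − x) = 4.2 × 10^-4.
Here C₀/Kb ≈ 5.24, so the small-x approximation fails. Use the quadratic:
x = [−0.00042 + √(0.00042² + 3.7e-06)]/2 = 7.74 × 10^-4 M
pOH = −log(7.74 × 10^-4) = 3.11; pH = 14.00 − 3.11 = 10.89

pH = 10.89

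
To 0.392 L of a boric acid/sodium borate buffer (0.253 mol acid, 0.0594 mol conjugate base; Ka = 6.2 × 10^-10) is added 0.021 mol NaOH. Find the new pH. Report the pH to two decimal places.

OH- converts B(OH)3 to B(OH)4-: B(OH)3 → 0.232 mol, B(OH)4- → 0.0804 mol.
pKa = −log(6.2 × 10^-10) = 9.208
pH = pKa + log([A⁻]/[HA]) = 9.208 + log(0.0804/0.232) = 9.208 -0.460

pH = 8.75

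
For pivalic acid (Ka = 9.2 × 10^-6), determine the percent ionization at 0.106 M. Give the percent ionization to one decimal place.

0.9%

(CH3)3CCOOH ⇌ (CH3)3CCOO- + H+; let x = [H+] at equilibrium.
x ≈ √(Ka·C₀) = √(9.2 × 10^-6 × 0.106) = 9.88 × 10^-4 M
Fraction ionized = 9.88 × 10^-4 / 0.106 = 0.0093 → 0.9%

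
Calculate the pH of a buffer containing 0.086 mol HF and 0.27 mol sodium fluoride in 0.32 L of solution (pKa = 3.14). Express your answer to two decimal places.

pH = pKa + log([A⁻]/[HA]) = 3.14 + log(0.27/0.086)
pH = 3.14 + (+0.497) = 3.64

pH = 3.64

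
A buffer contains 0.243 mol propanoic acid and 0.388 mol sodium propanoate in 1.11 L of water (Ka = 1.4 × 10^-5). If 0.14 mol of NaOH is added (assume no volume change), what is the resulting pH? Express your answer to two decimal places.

pH = 5.56

After neutralization: n(CH3CH2COOH) = 0.103 mol, n(CH3CH2COO-) = 0.528 mol.
pKa = −log(1.4 × 10^-5) = 4.854
pH = pKa + log(n_CH3CH2COO-/n_CH3CH2COOH) = 4.854 + log(0.528/0.103) = 4.854 + (+0.710)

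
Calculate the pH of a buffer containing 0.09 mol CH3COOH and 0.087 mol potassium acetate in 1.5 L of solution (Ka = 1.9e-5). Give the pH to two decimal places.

pKa = −log(1.9 × 10^-5) = 4.721
Henderson–Hasselbalch: pH = pKa + log([CH3COO-]/[CH3COOH]) = 4.721 + log(0.087/0.09)
pH = 4.721 + (-0.015) = 4.71

pH = 4.71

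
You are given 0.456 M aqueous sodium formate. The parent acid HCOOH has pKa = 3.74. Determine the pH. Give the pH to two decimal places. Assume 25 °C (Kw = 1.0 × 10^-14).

pH = 8.70

HCOO- is the conjugate base of the weak acid HCOOH.
Ka = 10^(−3.74) = 1.82 × 10^-4
Kb = Kw/Ka = 1.0×10^-14 / 1.82 × 10^-4 = 5.49 × 10^-11
From the ICE table, Kb = x²/(0.456 − x) = 5.49 × 10^-11.
Neglecting x in the denominator: x = √(5.49 × 10^-11 × 0.456) = 5.00 × 10^-6 M
pOH = −log(5.00 × 10^-6) = 5.30; pH = 14.00 − 5.30 = 8.70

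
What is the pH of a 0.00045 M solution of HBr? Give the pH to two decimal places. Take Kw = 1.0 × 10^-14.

pH = 3.35

HBr is a strong acid and dissociates completely, so [H+] = 0.00045 M.
pH = -log(0.00045) = 3.35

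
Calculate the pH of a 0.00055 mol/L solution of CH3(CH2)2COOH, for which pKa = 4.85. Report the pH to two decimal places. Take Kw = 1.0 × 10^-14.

CH3(CH2)2COOH ⇌ CH3(CH2)2COO- + H+
Ka = 10^(−4.85) = 1.41 × 10^-5
From the ICE table, Ka = x²/(0.00055 − x) = 1.41 × 10^-5.
Here C₀/Ka ≈ 39, so the small-x approximation fails. Use the quadratic:
x = (−Ka + √(Ka² + 4·Ka·C₀))/2 = 8.13 × 10^-5 M
pH = −log[H+] = −log(8.13 × 10^-5) = 4.09

pH = 4.09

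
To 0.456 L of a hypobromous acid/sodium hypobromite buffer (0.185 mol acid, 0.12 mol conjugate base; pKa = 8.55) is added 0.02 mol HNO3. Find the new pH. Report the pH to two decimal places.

pH = 8.24

Added H+ converts OBr- to HOBr: HOBr → 0.205 mol, OBr- → 0.1 mol.
pH = pKa + log(n_OBr-/n_HOBr) = 8.55 + log(0.1/0.205) = 8.55 + (-0.312)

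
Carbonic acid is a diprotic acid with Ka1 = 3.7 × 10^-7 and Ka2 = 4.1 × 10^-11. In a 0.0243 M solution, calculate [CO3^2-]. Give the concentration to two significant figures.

4.1 × 10^-11 M

First ionization gives [H+] ≈ [HCO3-] = 9.48 × 10^-5 M.
Second step: Ka2 = [H+][CO3^2-]/[HCO3-] ≈ [CO3^2-] (since [H+] ≈ [HCO3-]).
So [CO3^2-] ≈ Ka2.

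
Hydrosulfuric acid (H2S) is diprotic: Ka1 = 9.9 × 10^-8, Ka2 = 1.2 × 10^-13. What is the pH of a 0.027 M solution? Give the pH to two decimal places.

Since Ka1 ≫ Ka2, the first ionization dominates [H+].
Ka1 = x²/(0.027 − x) = 9.9 × 10^-8
x ≈ √(9.9 × 10^-8 × 0.027) = 5.17 × 10^-5 M
pH = −log(5.17 × 10^-5) = 4.29

pH = 4.29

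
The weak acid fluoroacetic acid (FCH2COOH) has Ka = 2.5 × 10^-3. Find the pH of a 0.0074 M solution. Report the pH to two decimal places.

FCH2COOH ⇌ FCH2COO- + H+
Ka = x²/(0.0074 − x) = 2.5 × 10^-3
Here C₀/Ka ≈ 2.96, so the small-x approximation fails. Use the quadratic:
x = [−0.0025 + √(0.0025² + 7.4e-05)]/2 = 3.23 × 10^-3 M
pH = −log(3.23 × 10^-3) = 2.49

pH = 2.49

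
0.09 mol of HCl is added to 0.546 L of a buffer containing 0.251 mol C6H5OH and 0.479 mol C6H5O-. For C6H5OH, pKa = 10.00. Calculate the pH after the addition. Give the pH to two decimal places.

pH = 10.06

After neutralization: n(C6H5OH) = 0.341 mol, n(C6H5O-) = 0.389 mol.
Henderson–Hasselbalch with mole ratio 0.389/0.341: pH = 10.00 + (+0.057)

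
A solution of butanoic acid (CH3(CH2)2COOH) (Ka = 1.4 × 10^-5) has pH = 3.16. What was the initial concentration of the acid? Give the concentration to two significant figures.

C₀ = 3.5 × 10^-2 M

[H+] = 10^(-3.16) = 6.92 × 10^-4 M = x
Ka = x²/(C₀ − x) ⇒ C₀ = x + x²/Ka
C₀ = 6.92 × 10^-4 + (6.92 × 10^-4)²/(1.4 × 10^-5) = 3.49 × 10^-2 M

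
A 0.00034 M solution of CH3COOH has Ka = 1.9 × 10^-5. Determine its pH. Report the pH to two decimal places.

CH3COOH ⇌ CH3COO- + H+
Ka = [H+]²/(0.00034 − [H+]) = 1.9 × 10^-5
The 5% rule fails; solving [H+]² + Ka·[H+] − Ka·C₀ = 0 exactly:
[H+] = [−1.9e-05 + √(1.9e-05² + 2.58e-08)]/2 = 7.14 × 10^-5 M
pH = −log[H+] = −log(7.14 × 10^-5) = 4.15

pH = 4.15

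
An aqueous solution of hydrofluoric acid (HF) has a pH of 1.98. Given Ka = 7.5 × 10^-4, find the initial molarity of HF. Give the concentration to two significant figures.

C₀ = 1.6 × 10^-1 M

[H+] = 10^(-1.98) = 1.05 × 10^-2 M = x
Ka = x²/(C₀ − x) ⇒ C₀ = x + x²/Ka
C₀ = 1.05 × 10^-2 + (1.05 × 10^-2)²/(7.5 × 10^-4) = 1.58 × 10^-1 M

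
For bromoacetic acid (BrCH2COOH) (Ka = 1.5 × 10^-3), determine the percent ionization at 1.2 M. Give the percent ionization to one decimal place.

BrCH2COOH ⇌ BrCH2COO- + H+; let x = [H+] at equilibrium.
x ≈ √(Ka·C₀) = √(1.5 × 10^-3 × 1.2) = 4.24 × 10^-2 M
% ionization = x/C₀ × 100% = 4.24 × 10^-2/1.2 × 100% = 3.5%

3.5%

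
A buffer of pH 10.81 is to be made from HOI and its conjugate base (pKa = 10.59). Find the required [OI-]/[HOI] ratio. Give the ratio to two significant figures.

ratio = 1.7

pH = pKa + log(r) ⇒ log(r) = 10.81 − 10.59 = +0.22
r = [OI-]/[HOI] = 10^(+0.22) = 1.66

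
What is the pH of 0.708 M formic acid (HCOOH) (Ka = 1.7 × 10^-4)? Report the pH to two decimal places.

HCOOH ⇌ HCOO- + H+
Ka = [H+]²/(0.708 − [H+]) = 1.7 × 10^-4
Since Ka ≪ C₀, [H+] ≈ √(Ka·C₀) = 1.10 × 10^-2 M.
([H+]/C₀ = 1.5% < 5%, so the approximation holds.)
pH = −log(1.10 × 10^-2) = 1.96

pH = 1.96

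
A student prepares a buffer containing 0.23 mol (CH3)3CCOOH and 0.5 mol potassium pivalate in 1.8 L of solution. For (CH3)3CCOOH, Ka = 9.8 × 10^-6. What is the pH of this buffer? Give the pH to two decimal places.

pKa = −log(9.8 × 10^-6) = 5.009
Using pH = pKa + log([base]/[acid]) with [base]/[acid] = 0.5/0.23:
pH = 5.009 + (+0.337) = 5.35

pH = 5.35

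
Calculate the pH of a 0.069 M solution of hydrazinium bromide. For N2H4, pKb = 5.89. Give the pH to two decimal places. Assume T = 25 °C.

pH = 4.64

N2H5+ is the conjugate acid of the weak base N2H4.
Kb = 10^(−5.89) = 1.29 × 10^-6
Ka = Kw/Kb = 1.0×10^-14 / 1.29 × 10^-6 = 7.75 × 10^-9
From the ICE table, Ka = [H+]²/(0.069 − [H+]) = 7.75 × 10^-9.
Assume [H+] ≪ 0.069: [H+] ≈ √(7.75 × 10^-9 × 0.069) = 2.31 × 10^-5 M
pH = −log(2.31 × 10^-5) = 4.64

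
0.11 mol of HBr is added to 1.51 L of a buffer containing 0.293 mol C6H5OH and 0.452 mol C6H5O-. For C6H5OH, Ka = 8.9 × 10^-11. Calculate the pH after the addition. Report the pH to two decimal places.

After neutralization: n(C6H5OH) = 0.403 mol, n(C6H5O-) = 0.342 mol.
pKa = −log(8.9 × 10^-11) = 10.051
pH = pKa + log(n_C6H5O-/n_C6H5OH) = 10.051 + log(0.342/0.403) = 10.051 + (-0.071)

pH = 9.98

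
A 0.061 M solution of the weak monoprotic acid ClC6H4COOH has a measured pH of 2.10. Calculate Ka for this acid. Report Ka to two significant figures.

[H+] = 10^(-2.10) = 7.94 × 10^-3 M
At equilibrium [HA] = 0.061 − 7.94 × 10^-3 = 5.31 × 10^-2 M
Ka = [H+][A-]/[HA] = (7.94 × 10^-3)² / 5.31 × 10^-2 = 1.2 × 10^-3

Ka = 1.2 × 10^-3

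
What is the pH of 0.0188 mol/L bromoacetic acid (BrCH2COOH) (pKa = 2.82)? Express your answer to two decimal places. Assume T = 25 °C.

pH = 2.33

BrCH2COOH ⇌ BrCH2COO- + H+
Ka = 10^(−2.82) = 1.51 × 10^-3
Let x = [H+] at equilibrium. Ka = x²/(0.0188 − x).
x is not negligible relative to C₀; solve x² + 0.00151·x − 2.84e-05 = 0.
x = [−0.00151 + √(0.00151² + 0.000114)]/2 = 4.63 × 10^-3 M
pH = −log[H+] = −log(4.63 × 10^-3) = 2.33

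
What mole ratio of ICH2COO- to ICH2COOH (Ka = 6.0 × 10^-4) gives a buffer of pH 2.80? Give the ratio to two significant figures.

pKa = -log(6.0 × 10^-4) = 3.222
pH = pKa + log(r) ⇒ log(r) = 2.80 − 3.222 = -0.422
r = [ICH2COO-]/[ICH2COOH] = 10^(-0.422) = 0.378

ratio = 0.38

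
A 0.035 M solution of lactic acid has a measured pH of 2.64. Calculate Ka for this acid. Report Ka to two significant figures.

Ka = 1.6 × 10^-4

[H+] = 10^(-2.64) = 2.29 × 10^-3 M
At equilibrium [HA] = 0.035 − 2.29 × 10^-3 = 3.27 × 10^-2 M
Ka = [H+][A-]/[HA] = (2.29 × 10^-3)² / 3.27 × 10^-2 = 1.6 × 10^-4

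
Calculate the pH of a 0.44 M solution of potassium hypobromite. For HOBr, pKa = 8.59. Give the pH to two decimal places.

pH = 11.12

OBr- is the conjugate base of the weak acid HOBr.
Ka = 10^(−8.59) = 2.57 × 10^-9
Kb = Kw/Ka = 1.0×10^-14 / 2.57 × 10^-9 = 3.89 × 10^-6
Kb = [OH-]²/(0.44 − [OH-]) = 3.89 × 10^-6
Assume [OH-] ≪ 0.44: [OH-] ≈ √(3.89 × 10^-6 × 0.44) = 1.31 × 10^-3 M
([OH-]/C₀ = 0.3% < 5%, so the approximation holds.)
pOH = −log(1.31 × 10^-3) = 2.88; pH = 14.00 − 2.88 = 11.12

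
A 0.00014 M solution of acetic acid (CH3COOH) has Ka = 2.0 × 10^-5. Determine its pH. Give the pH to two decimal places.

CH3COOH ⇌ CH3COO- + H+
From the ICE table, Ka = [H+]²/(0.00014 − [H+]) = 2.0 × 10^-5.
[H+] is not negligible relative to C₀; solve [H+]² + 2e-05·[H+] − 2.8e-09 = 0.
[H+] = [−2e-05 + √(2e-05² + 1.12e-08)]/2 = 4.39 × 10^-5 M
pH = −log[H+] = −log(4.39 × 10^-5) = 4.36

pH = 4.36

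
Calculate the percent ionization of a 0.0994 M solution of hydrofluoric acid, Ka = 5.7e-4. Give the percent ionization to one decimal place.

HF ⇌ F- + H+; let x = [H+] at equilibrium.
Solve x² + 0.00057x − 5.67e-05 = 0 → x = 7.25 × 10^-3 M
Fraction ionized = 7.25 × 10^-3 / 0.0994 = 0.0729 → 7.3%

7.3%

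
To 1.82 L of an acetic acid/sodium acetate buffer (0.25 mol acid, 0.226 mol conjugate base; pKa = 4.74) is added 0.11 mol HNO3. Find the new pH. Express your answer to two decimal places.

pH = 4.25

Added H+ converts CH3COO- to CH3COOH: CH3COOH → 0.36 mol, CH3COO- → 0.116 mol.
Henderson–Hasselbalch with mole ratio 0.116/0.36: pH = 4.74 + (-0.492)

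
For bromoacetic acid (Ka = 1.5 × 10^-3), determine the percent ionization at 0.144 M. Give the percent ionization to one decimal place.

9.7%

BrCH2COOH ⇌ BrCH2COO- + H+; let x = [H+] at equilibrium.
Solve x² + 0.0015x − 0.000216 = 0 → x = 1.40 × 10^-2 M
Fraction ionized = 1.40 × 10^-2 / 0.144 = 0.0972 → 9.7%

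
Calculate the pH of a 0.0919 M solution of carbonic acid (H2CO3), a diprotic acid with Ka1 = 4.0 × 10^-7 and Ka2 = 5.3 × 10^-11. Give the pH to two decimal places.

Since Ka1 ≫ Ka2, the first ionization dominates [H+].
Ka1 = x²/(0.0919 − x) = 4.0 × 10^-7
x ≈ √(4.0 × 10^-7 × 0.0919) = 1.92 × 10^-4 M
pH = −log(1.92 × 10^-4) = 3.72

pH = 3.72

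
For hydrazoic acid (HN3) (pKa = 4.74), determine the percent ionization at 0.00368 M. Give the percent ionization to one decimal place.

HN3 ⇌ N3- + H+; let x = [H+] at equilibrium.
Ka = 10^(−4.74) = 1.82 × 10^-5
Solve x² + 1.82e-05x − 6.7e-08 = 0 → x = 2.50 × 10^-4 M
Fraction ionized = 2.50 × 10^-4 / 0.00368 = 0.0679 → 6.8%

6.8%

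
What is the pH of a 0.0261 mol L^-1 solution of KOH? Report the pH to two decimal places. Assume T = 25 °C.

pH = 12.42

KOH is a strong base; [OH-] = 0.0261 M.
pOH = -log(0.0261) = 1.58
pH = 14.00 - 1.58 = 12.42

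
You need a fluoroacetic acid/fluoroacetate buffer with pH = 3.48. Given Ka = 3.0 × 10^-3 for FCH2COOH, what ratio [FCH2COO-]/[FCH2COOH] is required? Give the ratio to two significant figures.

ratio = 9.1

pKa = -log(3.0 × 10^-3) = 2.523
pH = pKa + log(r) ⇒ log(r) = 3.48 − 2.523 = +0.957
r = [FCH2COO-]/[FCH2COOH] = 10^(+0.957) = 9.06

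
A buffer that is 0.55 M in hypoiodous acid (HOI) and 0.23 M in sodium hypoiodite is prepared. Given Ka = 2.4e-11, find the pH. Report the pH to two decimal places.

pKa = −log(2.4 × 10^-11) = 10.620
Henderson–Hasselbalch: pH = pKa + log([OI-]/[HOI]) = 10.620 + log(0.23/0.55)
pH = 10.620 + (-0.379) = 10.24

pH = 10.24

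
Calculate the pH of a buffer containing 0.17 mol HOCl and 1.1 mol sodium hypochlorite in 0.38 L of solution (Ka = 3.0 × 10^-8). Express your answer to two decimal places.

pH = 8.33

pKa = −log(3.0 × 10^-8) = 7.523
Using pH = pKa + log([base]/[acid]) with [base]/[acid] = 1.1/0.17:
pH = 7.523 + (+0.811) = 8.33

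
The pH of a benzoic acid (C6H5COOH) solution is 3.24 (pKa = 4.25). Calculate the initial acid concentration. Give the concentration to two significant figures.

C₀ = 6.5 × 10^-3 M

[H+] = 10^(-3.24) = 5.75 × 10^-4 M = x
Ka = 10^(−4.25) = 5.62 × 10^-5
Ka = x²/(C₀ − x) ⇒ C₀ = x + x²/Ka
C₀ = 5.75 × 10^-4 + (5.75 × 10^-4)²/(5.62 × 10^-5) = 6.46 × 10^-3 M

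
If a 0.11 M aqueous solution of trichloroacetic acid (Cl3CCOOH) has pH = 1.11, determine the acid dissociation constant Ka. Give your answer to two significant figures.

[H+] = 10^(-1.11) = 7.76 × 10^-2 M
At equilibrium [HA] = 0.11 − 7.76 × 10^-2 = 3.24 × 10^-2 M
Ka = [H+][A-]/[HA] = (7.76 × 10^-2)² / 3.24 × 10^-2 = 1.9 × 10^-1

Ka = 1.9 × 10^-1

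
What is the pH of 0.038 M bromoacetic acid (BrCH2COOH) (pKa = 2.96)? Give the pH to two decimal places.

BrCH2COOH ⇌ BrCH2COO- + H+
Ka = 10^(−2.96) = 1.10 × 10^-3
Ka = x²/(0.038 − x) = 1.10 × 10^-3
The 5% rule fails; solving x² + Ka·x − Ka·C₀ = 0 exactly:
x = (−Ka + √(Ka² + 4·Ka·C₀))/2 = 5.94 × 10^-3 M
pH = −log(5.94 × 10^-3) = 2.23

pH = 2.23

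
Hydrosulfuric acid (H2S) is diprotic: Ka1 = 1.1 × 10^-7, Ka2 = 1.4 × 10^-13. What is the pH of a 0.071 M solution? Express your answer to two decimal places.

pH = 4.05

Ka1 ≫ Ka2, so treat the first dissociation as the only significant source of H+.
Ka1 = x²/(0.071 − x) = 1.1 × 10^-7
x ≈ √(1.1 × 10^-7 × 0.071) = 8.84 × 10^-5 M
pH = −log(8.84 × 10^-5) = 4.05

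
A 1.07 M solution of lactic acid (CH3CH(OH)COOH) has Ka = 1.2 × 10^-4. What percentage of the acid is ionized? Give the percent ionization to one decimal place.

CH3CH(OH)COOH ⇌ CH3CH(OH)COO- + H+; let x = [H+] at equilibrium.
x ≈ √(Ka·C₀) = √(1.2 × 10^-4 × 1.07) = 1.13 × 10^-2 M
% ionization = x/C₀ × 100% = 1.13 × 10^-2/1.07 × 100% = 1.1%

1.1%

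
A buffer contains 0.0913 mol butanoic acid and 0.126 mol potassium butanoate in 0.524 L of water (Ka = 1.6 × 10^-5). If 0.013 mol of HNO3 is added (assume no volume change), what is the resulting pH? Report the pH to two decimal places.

Added H+ converts CH3(CH2)2COO- to CH3(CH2)2COOH: CH3(CH2)2COOH → 0.104 mol, CH3(CH2)2COO- → 0.113 mol.
pKa = −log(1.6 × 10^-5) = 4.796
pH = pKa + log([A⁻]/[HA]) = 4.796 + log(0.113/0.104) = 4.796 +0.036

pH = 4.83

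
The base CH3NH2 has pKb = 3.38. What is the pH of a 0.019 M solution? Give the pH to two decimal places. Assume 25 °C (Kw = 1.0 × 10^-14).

CH3NH2 + H2O ⇌ CH3NH3+ + OH-
Kb = 10^(−3.38) = 4.17 × 10^-4
From the ICE table, Kb = [OH-]²/(0.019 − [OH-]) = 4.17 × 10^-4.
[OH-] is not negligible relative to C₀; solve [OH-]² + 0.000417·[OH-] − 7.92e-06 = 0.
[OH-] = [−0.000417 + √(0.000417² + 3.17e-05)]/2 = 2.61 × 10^-3 M
pOH = 2.58, so pH = 14.00 − pOH = 11.42

pH = 11.42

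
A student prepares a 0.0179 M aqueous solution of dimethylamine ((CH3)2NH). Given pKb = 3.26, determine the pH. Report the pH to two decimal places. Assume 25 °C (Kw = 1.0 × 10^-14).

pH = 11.46

(CH3)2NH + H2O ⇌ (CH3)2NH2+ + OH-
Kb = 10^(−3.26) = 5.50 × 10^-4
Kb = [OH-]²/(0.0179 − [OH-]) = 5.50 × 10^-4
The 5% rule fails; solving [OH-]² + Kb·[OH-] − Kb·C₀ = 0 exactly:
[OH-] = (−Kb + √(Kb² + 4·Kb·C₀))/2 = 2.87 × 10^-3 M
pOH = −log(2.87 × 10^-3) = 2.54; pH = 14.00 − 2.54 = 11.46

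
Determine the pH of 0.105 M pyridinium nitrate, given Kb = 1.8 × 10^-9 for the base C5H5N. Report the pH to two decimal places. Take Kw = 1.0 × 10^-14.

pH = 3.12

C5H5NH+ is the conjugate acid of the weak base C5H5N.
Ka = Kw/Kb = 1.0×10^-14 / 1.8 × 10^-9 = 5.56 × 10^-6
Ka = x²/(0.105 − x) = 5.56 × 10^-6
Assume x ≪ 0.105: x ≈ √(5.56 × 10^-6 × 0.105) = 7.64 × 10^-4 M
pH = −log[H+] = −log(7.64 × 10^-4) = 3.12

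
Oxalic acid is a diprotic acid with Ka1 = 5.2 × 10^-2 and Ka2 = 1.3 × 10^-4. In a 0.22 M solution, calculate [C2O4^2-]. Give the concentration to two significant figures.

First ionization gives [H+] ≈ [HC2O4-] = 8.41 × 10^-2 M.
Second step: Ka2 = [H+][C2O4^2-]/[HC2O4-] ≈ [C2O4^2-] (since [H+] ≈ [HC2O4-]).
So [C2O4^2-] ≈ Ka2.

1.3 × 10^-4 M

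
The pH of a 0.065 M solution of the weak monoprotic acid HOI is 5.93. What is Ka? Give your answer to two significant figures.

Ka = 2.1 × 10^-11

[H+] = 10^(-5.93) = 1.17 × 10^-6 M
At equilibrium [HA] = 0.065 − 1.17 × 10^-6 = 6.50 × 10^-2 M
Ka = [H+][A-]/[HA] = (1.17 × 10^-6)² / 6.50 × 10^-2 = 2.1 × 10^-11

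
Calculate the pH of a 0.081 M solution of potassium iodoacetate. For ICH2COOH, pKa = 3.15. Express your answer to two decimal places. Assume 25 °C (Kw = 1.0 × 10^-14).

pH = 8.03

ICH2COO- is the conjugate base of the weak acid ICH2COOH.
Ka = 10^(−3.15) = 7.08 × 10^-4
Kb = Kw/Ka = 1.0×10^-14 / 7.08 × 10^-4 = 1.41 × 10^-11
Kb = x²/(0.081 − x) = 1.41 × 10^-11
Assume x ≪ 0.081: x ≈ √(1.41 × 10^-11 × 0.081) = 1.07 × 10^-6 M
(x/C₀ = 0.0013% < 5%, so the approximation holds.)
pOH = 5.97, so pH = 14.00 − pOH = 8.03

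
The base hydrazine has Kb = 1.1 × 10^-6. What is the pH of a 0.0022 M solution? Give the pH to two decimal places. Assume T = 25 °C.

N2H4 + H2O ⇌ N2H5+ + OH-
Let x = [OH-] at equilibrium. Kb = x²/(0.0022 − x).
Assume x ≪ 0.0022: x ≈ √(1.1 × 10^-6 × 0.0022) = 4.92 × 10^-5 M
Check: 2.2% ionized — well under 5%, approximation valid.
pOH = 4.31, so pH = 14.00 − pOH = 9.69

pH = 9.69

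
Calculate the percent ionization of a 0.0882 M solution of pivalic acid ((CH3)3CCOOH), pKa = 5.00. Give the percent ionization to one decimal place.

(CH3)3CCOOH ⇌ (CH3)3CCOO- + H+; let x = [H+] at equilibrium.
Ka = 10^(−5.00) = 1.00 × 10^-5
x ≈ √(Ka·C₀) = √(1.00 × 10^-5 × 0.0882) = 9.39 × 10^-4 M
% ionization = x/C₀ × 100% = 9.39 × 10^-4/0.0882 × 100% = 1.1%

1.1%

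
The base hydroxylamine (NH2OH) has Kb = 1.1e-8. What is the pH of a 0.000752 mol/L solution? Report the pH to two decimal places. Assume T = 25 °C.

NH2OH + H2O ⇌ NH3OH+ + OH-
Kb = x²/(0.000752 − x) = 1.1 × 10^-8
Assume x ≪ 0.000752: x ≈ √(1.1 × 10^-8 × 0.000752) = 2.88 × 10^-6 M
(x/C₀ = 0.38% < 5%, so the approximation holds.)
pOH = 5.54, so pH = 14.00 − pOH = 8.46

pH = 8.46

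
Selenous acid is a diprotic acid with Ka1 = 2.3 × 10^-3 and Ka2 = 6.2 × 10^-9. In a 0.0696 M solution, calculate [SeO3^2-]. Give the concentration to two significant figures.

First ionization gives [H+] ≈ [HSeO3-] = 1.16 × 10^-2 M.
Second step: Ka2 = [H+][SeO3^2-]/[HSeO3-] ≈ [SeO3^2-] (since [H+] ≈ [HSeO3-]).
So [SeO3^2-] ≈ Ka2.

6.2 × 10^-9 M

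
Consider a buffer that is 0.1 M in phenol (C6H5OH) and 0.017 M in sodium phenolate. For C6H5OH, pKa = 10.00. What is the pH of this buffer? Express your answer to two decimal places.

pH = pKa + log([A⁻]/[HA]) = 10.00 + log(0.017/0.1)
pH = 10.00 + (-0.770) = 9.23

pH = 9.23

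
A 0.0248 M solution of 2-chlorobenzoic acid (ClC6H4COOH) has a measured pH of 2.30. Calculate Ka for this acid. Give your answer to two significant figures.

Ka = 1.3 × 10^-3

[H+] = 10^(-2.30) = 5.01 × 10^-3 M
At equilibrium [HA] = 0.0248 − 5.01 × 10^-3 = 1.98 × 10^-2 M
Ka = [H+][A-]/[HA] = (5.01 × 10^-3)² / 1.98 × 10^-2 = 1.3 × 10^-3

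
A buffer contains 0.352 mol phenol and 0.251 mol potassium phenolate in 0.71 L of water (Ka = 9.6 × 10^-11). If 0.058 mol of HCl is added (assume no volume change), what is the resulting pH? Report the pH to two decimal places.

Added H+ converts C6H5O- to C6H5OH: C6H5OH → 0.41 mol, C6H5O- → 0.193 mol.
pKa = −log(9.6 × 10^-11) = 10.018
pH = pKa + log(n_C6H5O-/n_C6H5OH) = 10.018 + log(0.193/0.41) = 10.018 + (-0.327)

pH = 9.69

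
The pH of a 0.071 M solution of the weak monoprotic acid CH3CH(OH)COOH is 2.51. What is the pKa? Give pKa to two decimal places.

pKa = 3.85

[H+] = 10^(-2.51) = 3.09 × 10^-3 M
At equilibrium [HA] = 0.071 − 3.09 × 10^-3 = 6.79 × 10^-2 M
Ka = [H+][A-]/[HA] = (3.09 × 10^-3)² / 6.79 × 10^-2 = 1.41 × 10^-4
pKa = -log(1.41 × 10^-4) = 3.85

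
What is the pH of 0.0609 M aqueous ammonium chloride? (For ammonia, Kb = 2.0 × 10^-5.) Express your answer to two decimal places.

pH = 5.26

NH4+ is the conjugate acid of the weak base NH3.
Ka = Kw/Kb = 1.0×10^-14 / 2.0 × 10^-5 = 5.00 × 10^-10
Ka = x²/(0.0609 − x) = 5.00 × 10^-10
Assume x ≪ 0.0609: x ≈ √(5.00 × 10^-10 × 0.0609) = 5.52 × 10^-6 M
Check: 0.0091% ionized — well under 5%, approximation valid.
pH = −log[H+] = −log(5.52 × 10^-6) = 5.26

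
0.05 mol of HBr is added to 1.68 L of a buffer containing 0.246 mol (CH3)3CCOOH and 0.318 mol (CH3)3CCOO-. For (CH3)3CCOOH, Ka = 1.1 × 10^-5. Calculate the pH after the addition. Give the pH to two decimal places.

pH = 4.92

Added H+ converts (CH3)3CCOO- to (CH3)3CCOOH: (CH3)3CCOOH → 0.296 mol, (CH3)3CCOO- → 0.268 mol.
pKa = −log(1.1 × 10^-5) = 4.959
pH = pKa + log(n_(CH3)3CCOO-/n_(CH3)3CCOOH) = 4.959 + log(0.268/0.296) = 4.959 + (-0.043)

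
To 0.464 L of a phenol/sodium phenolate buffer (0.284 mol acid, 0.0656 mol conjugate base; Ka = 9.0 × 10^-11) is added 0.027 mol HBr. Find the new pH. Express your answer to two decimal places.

pH = 9.14

Added H+ converts C6H5O- to C6H5OH: C6H5OH → 0.311 mol, C6H5O- → 0.0386 mol.
pKa = −log(9.0 × 10^-11) = 10.046
pH = pKa + log(n_C6H5O-/n_C6H5OH) = 10.046 + log(0.0386/0.311) = 10.046 + (-0.906)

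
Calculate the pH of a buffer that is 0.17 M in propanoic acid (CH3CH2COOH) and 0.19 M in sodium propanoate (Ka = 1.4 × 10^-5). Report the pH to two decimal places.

pH = 4.90

pKa = −log(1.4 × 10^-5) = 4.854
Using pH = pKa + log([base]/[acid]) with [base]/[acid] = 0.19/0.17:
pH = 4.854 + (+0.048) = 4.90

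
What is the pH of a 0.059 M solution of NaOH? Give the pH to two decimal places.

NaOH is a strong base; [OH-] = 0.059 M.
pOH = -log(0.059) = 1.23
pH = 14.00 - 1.23 = 12.77

pH = 12.77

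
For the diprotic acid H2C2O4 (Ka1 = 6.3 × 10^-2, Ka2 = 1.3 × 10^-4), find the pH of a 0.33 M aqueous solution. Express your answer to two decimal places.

pH = 0.94

Since Ka1 ≫ Ka2, the first ionization dominates [H+].
Ka1 = x²/(0.33 − x) = 6.3 × 10^-2
Solving the quadratic: x = (−Ka1 + √(Ka1² + 4·Ka1·C₀))/2 = 1.16 × 10^-1 M
pH = −log(1.16 × 10^-1) = 0.94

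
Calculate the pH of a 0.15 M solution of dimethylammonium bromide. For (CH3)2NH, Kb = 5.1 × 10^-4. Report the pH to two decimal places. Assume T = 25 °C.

pH = 5.77

(CH3)2NH2+ is the conjugate acid of the weak base (CH3)2NH.
Ka = Kw/Kb = 1.0×10^-14 / 5.1 × 10^-4 = 1.96 × 10^-11
Let x = [H+] at equilibrium. Ka = x²/(0.15 − x).
Since Ka ≪ C₀, x ≈ √(Ka·C₀) = 1.71 × 10^-6 M.
Check: 0.0011% ionized — well under 5%, approximation valid.
pH = −log[H+] = −log(1.71 × 10^-6) = 5.77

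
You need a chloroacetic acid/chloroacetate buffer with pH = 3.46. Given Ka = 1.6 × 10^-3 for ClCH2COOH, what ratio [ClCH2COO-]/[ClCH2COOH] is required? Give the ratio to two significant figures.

ratio = 4.6

pKa = -log(1.6 × 10^-3) = 2.796
pH = pKa + log(r) ⇒ log(r) = 3.46 − 2.796 = +0.664
r = [ClCH2COO-]/[ClCH2COOH] = 10^(+0.664) = 4.61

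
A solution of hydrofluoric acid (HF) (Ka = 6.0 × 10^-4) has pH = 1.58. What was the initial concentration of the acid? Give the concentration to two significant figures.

C₀ = 1.2 M

[H+] = 10^(-1.58) = 2.63 × 10^-2 M = x
Ka = x²/(C₀ − x) ⇒ C₀ = x + x²/Ka
C₀ = 2.63 × 10^-2 + (2.63 × 10^-2)²/(6.0 × 10^-4) = 1.18 M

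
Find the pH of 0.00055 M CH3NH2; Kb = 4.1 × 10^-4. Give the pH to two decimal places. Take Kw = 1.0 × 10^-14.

CH3NH2 + H2O ⇌ CH3NH3+ + OH-
Kb = x²/(0.00055 − x) = 4.1 × 10^-4
The 5% rule fails; solving x² + Kb·x − Kb·C₀ = 0 exactly:
x = [−0.00041 + √(0.00041² + 9.02e-07)]/2 = 3.12 × 10^-4 M
pOH = 3.51, so pH = 14.00 − pOH = 10.49

pH = 10.49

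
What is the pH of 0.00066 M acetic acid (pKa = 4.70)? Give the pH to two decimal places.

pH = 3.98

CH3COOH ⇌ CH3COO- + H+
Ka = 10^(−4.70) = 2.00 × 10^-5
Ka = [H+]²/(0.00066 − [H+]) = 2.00 × 10^-5
[H+] is not negligible relative to C₀; solve [H+]² + 2e-05·[H+] − 1.32e-08 = 0.
[H+] = [−2e-05 + √(2e-05² + 5.28e-08)]/2 = 1.05 × 10^-4 M
pH = −log(1.05 × 10^-4) = 3.98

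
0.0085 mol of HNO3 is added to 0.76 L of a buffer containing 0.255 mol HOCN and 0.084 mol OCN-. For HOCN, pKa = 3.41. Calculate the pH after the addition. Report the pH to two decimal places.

pH = 2.87

After neutralization: n(HOCN) = 0.264 mol, n(OCN-) = 0.0755 mol.
pH = pKa + log([A⁻]/[HA]) = 3.41 + log(0.0755/0.264) = 3.41 -0.544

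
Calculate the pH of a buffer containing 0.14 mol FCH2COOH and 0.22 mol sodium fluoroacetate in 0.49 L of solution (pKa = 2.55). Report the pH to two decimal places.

pH = 2.75

Henderson–Hasselbalch: pH = pKa + log([FCH2COO-]/[FCH2COOH]) = 2.55 + log(0.22/0.14)
pH = 2.55 + (+0.196) = 2.75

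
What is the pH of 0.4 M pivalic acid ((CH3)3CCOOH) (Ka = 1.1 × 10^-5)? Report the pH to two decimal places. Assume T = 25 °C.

pH = 2.68

(CH3)3CCOOH ⇌ (CH3)3CCOO- + H+
Ka = [H+]²/(0.4 − [H+]) = 1.1 × 10^-5
Neglecting [H+] in the denominator: [H+] = √(1.1 × 10^-5 × 0.4) = 2.10 × 10^-3 M
Check: 0.52% ionized — well under 5%, approximation valid.
pH = −log(2.10 × 10^-3) = 2.68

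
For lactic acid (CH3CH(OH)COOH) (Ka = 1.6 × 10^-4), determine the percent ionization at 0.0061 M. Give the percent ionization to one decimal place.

CH3CH(OH)COOH ⇌ CH3CH(OH)COO- + H+; let x = [H+] at equilibrium.
Ka = x²/(C₀ − x); solving the quadratic gives x = 9.11 × 10^-4 M.
Fraction ionized = 9.11 × 10^-4 / 0.0061 = 0.1493 → 14.9%

14.9%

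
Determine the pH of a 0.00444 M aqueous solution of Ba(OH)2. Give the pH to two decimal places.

Ba(OH)2 is a strong base (each formula unit releases 2 OH-); [OH-] = 0.00888 M.
pOH = -log(0.00888) = 2.05
pH = 14.00 - 2.05 = 11.95

pH = 11.95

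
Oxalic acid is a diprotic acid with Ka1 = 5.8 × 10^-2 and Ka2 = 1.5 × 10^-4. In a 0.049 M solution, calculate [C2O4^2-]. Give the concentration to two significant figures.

First ionization gives [H+] ≈ [HC2O4-] = 3.17 × 10^-2 M.
Second step: Ka2 = [H+][C2O4^2-]/[HC2O4-] ≈ [C2O4^2-] (since [H+] ≈ [HC2O4-]).
So [C2O4^2-] ≈ Ka2.

1.5 × 10^-4 M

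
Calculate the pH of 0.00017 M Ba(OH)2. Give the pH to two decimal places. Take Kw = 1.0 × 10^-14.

pH = 10.53

Ba(OH)2 is a strong base (each formula unit releases 2 OH-); [OH-] = 0.00034 M.
pOH = -log(0.00034) = 3.47
pH = 14.00 - 3.47 = 10.53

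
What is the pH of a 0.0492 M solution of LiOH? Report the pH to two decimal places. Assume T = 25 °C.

pH = 12.69

LiOH is a strong base; [OH-] = 0.0492 M.
pOH = -log(0.0492) = 1.31
pH = 14.00 - 1.31 = 12.69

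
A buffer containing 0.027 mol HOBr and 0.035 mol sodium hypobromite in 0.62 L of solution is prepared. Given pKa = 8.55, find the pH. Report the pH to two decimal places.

pH = 8.66

pH = pKa + log([A⁻]/[HA]) = 8.55 + log(0.035/0.027)
pH = 8.55 + (+0.113) = 8.66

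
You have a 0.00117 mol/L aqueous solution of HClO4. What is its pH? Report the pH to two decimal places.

HClO4 is a strong acid and dissociates completely, so [H+] = 0.00117 M.
pH = -log(0.00117) = 2.93

pH = 2.93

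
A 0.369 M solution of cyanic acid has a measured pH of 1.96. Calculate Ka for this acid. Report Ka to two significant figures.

[H+] = 10^(-1.96) = 1.10 × 10^-2 M
At equilibrium [HA] = 0.369 − 1.10 × 10^-2 = 3.58 × 10^-1 M
Ka = [H+][A-]/[HA] = (1.10 × 10^-2)² / 3.58 × 10^-1 = 3.4 × 10^-4

Ka = 3.4 × 10^-4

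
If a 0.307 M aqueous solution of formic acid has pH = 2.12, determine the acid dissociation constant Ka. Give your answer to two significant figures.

Ka = 1.9 × 10^-4

[H+] = 10^(-2.12) = 7.59 × 10^-3 M
At equilibrium [HA] = 0.307 − 7.59 × 10^-3 = 2.99 × 10^-1 M
Ka = [H+][A-]/[HA] = (7.59 × 10^-3)² / 2.99 × 10^-1 = 1.9 × 10^-4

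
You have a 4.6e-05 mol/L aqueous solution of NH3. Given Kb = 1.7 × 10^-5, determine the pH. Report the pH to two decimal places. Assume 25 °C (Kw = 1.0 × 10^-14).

pH = 9.32

NH3 + H2O ⇌ NH4+ + OH-
Let x = [OH-] at equilibrium. Kb = x²/(4.6e-05 − x).
The 5% rule fails; solving x² + Kb·x − Kb·C₀ = 0 exactly:
x = [−1.7e-05 + √(1.7e-05² + 3.13e-09)]/2 = 2.07 × 10^-5 M
pOH = 4.68, so pH = 14.00 − pOH = 9.32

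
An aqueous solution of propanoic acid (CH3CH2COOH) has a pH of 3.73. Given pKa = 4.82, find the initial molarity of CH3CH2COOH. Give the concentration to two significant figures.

C₀ = 2.5 × 10^-3 M

[H+] = 10^(-3.73) = 1.86 × 10^-4 M = x
Ka = 10^(−4.82) = 1.51 × 10^-5
Ka = x²/(C₀ − x) ⇒ C₀ = x + x²/Ka
C₀ = 1.86 × 10^-4 + (1.86 × 10^-4)²/(1.51 × 10^-5) = 2.48 × 10^-3 M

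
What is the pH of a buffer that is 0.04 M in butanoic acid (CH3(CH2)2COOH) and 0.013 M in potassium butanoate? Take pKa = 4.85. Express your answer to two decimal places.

pH = 4.36

Henderson–Hasselbalch: pH = pKa + log([CH3(CH2)2COO-]/[CH3(CH2)2COOH]) = 4.85 + log(0.013/0.04)
pH = 4.85 + (-0.488) = 4.36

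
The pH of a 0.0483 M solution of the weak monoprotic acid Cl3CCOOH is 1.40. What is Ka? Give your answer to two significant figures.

Ka = 1.9 × 10^-1

[H+] = 10^(-1.40) = 3.98 × 10^-2 M
At equilibrium [HA] = 0.0483 − 3.98 × 10^-2 = 8.50 × 10^-3 M
Ka = [H+][A-]/[HA] = (3.98 × 10^-2)² / 8.50 × 10^-3 = 1.9 × 10^-1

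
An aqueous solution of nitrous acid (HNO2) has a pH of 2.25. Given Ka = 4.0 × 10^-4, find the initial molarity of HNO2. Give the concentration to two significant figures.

C₀ = 8.5 × 10^-2 M

[H+] = 10^(-2.25) = 5.62 × 10^-3 M = x
Ka = x²/(C₀ − x) ⇒ C₀ = x + x²/Ka
C₀ = 5.62 × 10^-3 + (5.62 × 10^-3)²/(4.0 × 10^-4) = 8.46 × 10^-2 M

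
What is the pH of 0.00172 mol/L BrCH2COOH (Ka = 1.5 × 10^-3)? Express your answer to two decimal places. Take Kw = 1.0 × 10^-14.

BrCH2COOH ⇌ BrCH2COO- + H+
Ka = [H+]²/(0.00172 − [H+]) = 1.5 × 10^-3
Here C₀/Ka ≈ 1.15, so the small-[H+] approximation fails. Use the quadratic:
[H+] = (−Ka + √(Ka² + 4·Ka·C₀))/2 = 1.02 × 10^-3 M
pH = −log[H+] = −log(1.02 × 10^-3) = 2.99

pH = 2.99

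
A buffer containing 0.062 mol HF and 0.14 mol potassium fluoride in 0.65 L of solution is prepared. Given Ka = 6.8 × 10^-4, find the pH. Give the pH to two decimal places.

pH = 3.52

pKa = −log(6.8 × 10^-4) = 3.167
Using pH = pKa + log([base]/[acid]) with [base]/[acid] = 0.14/0.062:
pH = 3.167 + (+0.354) = 3.52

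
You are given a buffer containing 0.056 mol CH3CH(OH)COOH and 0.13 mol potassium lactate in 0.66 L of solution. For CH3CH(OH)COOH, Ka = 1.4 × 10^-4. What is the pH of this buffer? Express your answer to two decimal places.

pH = 4.22

pKa = −log(1.4 × 10^-4) = 3.854
Henderson–Hasselbalch: pH = pKa + log([CH3CH(OH)COO-]/[CH3CH(OH)COOH]) = 3.854 + log(0.13/0.056)
pH = 3.854 + (+0.366) = 4.22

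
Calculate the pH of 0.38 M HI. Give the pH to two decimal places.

pH = 0.42

HI is a strong acid and dissociates completely, so [H+] = 0.38 M.
pH = -log(0.38) = 0.42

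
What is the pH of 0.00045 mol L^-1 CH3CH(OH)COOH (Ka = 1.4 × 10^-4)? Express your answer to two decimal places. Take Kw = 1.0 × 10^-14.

CH3CH(OH)COOH ⇌ CH3CH(OH)COO- + H+
From the ICE table, Ka = [H+]²/(0.00045 − [H+]) = 1.4 × 10^-4.
The 5% rule fails; solving [H+]² + Ka·[H+] − Ka·C₀ = 0 exactly:
[H+] = (−Ka + √(Ka² + 4·Ka·C₀))/2 = 1.91 × 10^-4 M
pH = −log(1.91 × 10^-4) = 3.72

pH = 3.72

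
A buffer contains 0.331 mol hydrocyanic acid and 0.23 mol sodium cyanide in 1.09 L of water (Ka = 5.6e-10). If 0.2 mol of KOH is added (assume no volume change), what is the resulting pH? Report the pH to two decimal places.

pH = 9.77

After neutralization: n(HCN) = 0.131 mol, n(CN-) = 0.43 mol.
pKa = −log(5.6 × 10^-10) = 9.252
Henderson–Hasselbalch with mole ratio 0.43/0.131: pH = 9.252 + (+0.516)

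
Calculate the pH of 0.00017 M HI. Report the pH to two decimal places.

pH = 3.77

HI is a strong acid and dissociates completely, so [H+] = 0.00017 M.
pH = -log(0.00017) = 3.77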